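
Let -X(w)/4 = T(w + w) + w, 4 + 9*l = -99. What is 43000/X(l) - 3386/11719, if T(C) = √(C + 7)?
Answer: 58371242447/69704612 + 145125*I*√143/5948 ≈ 837.41 + 291.77*I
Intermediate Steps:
T(C) = √(7 + C)
l = -103/9 (l = -4/9 + (⅑)*(-99) = -4/9 - 11 = -103/9 ≈ -11.444)
X(w) = -4*w - 4*√(7 + 2*w) (X(w) = -4*(√(7 + (w + w)) + w) = -4*(√(7 + 2*w) + w) = -4*(w + √(7 + 2*w)) = -4*w - 4*√(7 + 2*w))
43000/X(l) - 3386/11719 = 43000/(-4*(-103/9) - 4*√(7 + 2*(-103/9))) - 3386/11719 = 43000/(412/9 - 4*√(7 - 206/9)) - 3386*1/11719 = 43000/(412/9 - 4*I*√143/3) - 3386/11719 = -3386/11719 + 43000/(412/9 - 4*I*√143/3)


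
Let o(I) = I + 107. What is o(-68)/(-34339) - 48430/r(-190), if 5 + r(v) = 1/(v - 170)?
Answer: 598693526961/61844539 ≈ 9680.6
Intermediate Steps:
r(v) = -5 + 1/(-170 + v) (r(v) = -5 + 1/(v - 170) = -5 + 1/(-170 + v))
o(I) = 107 + I
o(-68)/(-34339) - 48430/r(-190) = (107 - 68)/(-34339) - 48430*(-170 - 190)/(851 - 5*(-190)) = 39*(-1/34339) - 48430*(-360/(851 + 950)) = -39/34339 - 48430/((-1/360*1801)) = -39/34339 - 48430/(-1801/360) = -39/34339 - 48430*(-360/1801) = -39/34339 + 17434800/1801 = 598693526961/61844539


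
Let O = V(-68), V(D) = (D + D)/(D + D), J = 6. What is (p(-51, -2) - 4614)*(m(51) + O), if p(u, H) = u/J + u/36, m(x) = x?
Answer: -721331/3 ≈ -2.4044e+5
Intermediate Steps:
V(D) = 1 (V(D) = (2*D)/((2*D)) = (2*D)*(1/(2*D)) = 1)
p(u, H) = 7*u/36 (p(u, H) = u/6 + u/36 = 7*u/36)
O = 1
(p(-51, -2) - 4614)*(m(51) + O) = ((7/36)*(-51) - 4614)*(51 + 1) = (-119/12 - 4614)*52 = -55487/12*52 = -721331/3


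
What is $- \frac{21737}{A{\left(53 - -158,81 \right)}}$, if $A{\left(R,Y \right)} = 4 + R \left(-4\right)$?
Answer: $\frac{21737}{840} \approx 25.877$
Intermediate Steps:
$A{\left(R,Y \right)} = 4 - 4 R$
$- \frac{21737}{A{\left(53 - -158,81 \right)}} = - \frac{21737}{4 - 4 \left(53 - -158\right)} = - \frac{21737}{4 - 4 \left(53 + 158\right)} = - \frac{21737}{4 - 844} = - \frac{21737}{-840} = \left(-21737\right) \left(- \frac{1}{840}\right) = \frac{21737}{840}$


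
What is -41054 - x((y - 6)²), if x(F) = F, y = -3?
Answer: -41135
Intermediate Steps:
-41054 - x((y - 6)²) = -41054 - (-3 - 6)² = -41054 - 1*(-9)² = -41054 - 1*81 = -41054 - 81 = -41135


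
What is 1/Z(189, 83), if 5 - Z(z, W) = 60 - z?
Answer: 1/134 ≈ 0.0074627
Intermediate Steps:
Z(z, W) = -55 + z (Z(z, W) = 5 - (60 - z) = 5 + (-60 + z) = -55 + z)
1/Z(189, 83) = 1/(-55 + 189) = 1/134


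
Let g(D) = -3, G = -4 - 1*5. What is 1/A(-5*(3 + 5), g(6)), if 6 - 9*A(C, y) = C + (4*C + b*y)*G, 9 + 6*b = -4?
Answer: -18/2671 ≈ -0.0067391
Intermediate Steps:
b = -13/6 (b = -3/2 + (1/6)*(-4) = -3/2 - 2/3 = -13/6 ≈ -2.1667)
G = -9 (G = -4 - 5 = -9)
A(C, y) = 2/3 - 13*y/6 + 35*C/9 (A(C, y) = 2/3 - (C + (4*C - 13*y/6)*(-9))/9 = 2/3 - (C + (-36*C + 39*y/2))/9 = 2/3 - (-35*C + 39*y/2)/9 = 2/3 + (-13*y/6 + 35*C/9) = 2/3 - 13*y/6 + 35*C/9)
1/A(-5*(3 + 5), g(6)) = 1/(2/3 - 13/6*(-3) + 35*(-5*(3 + 5))/9) = 1/(2/3 + 13/2 + 35*(-5*8)/9) = 1/(2/3 + 13/2 + (35/9)*(-40)) = 1/(2/3 + 13/2 - 1400/9) = 1/(-2671/18) = -18/2671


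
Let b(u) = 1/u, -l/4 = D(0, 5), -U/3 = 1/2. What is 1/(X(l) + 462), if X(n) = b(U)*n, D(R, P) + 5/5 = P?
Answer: 3/1418 ≈ 0.0021157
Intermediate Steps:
U = -3/2 ≈ -1.5000
D(R, P) = -1 + P
l = -16 (l = -4*(-1 + 5) = -4*4 = -16)
X(n) = -2*n/3 (X(n) = n/(-3/2) = -2*n/3)
1/(X(l) + 462) = 1/(-2/3*(-16) + 462) = 1/(32/3 + 462) = 1/(1418/3) = 3/1418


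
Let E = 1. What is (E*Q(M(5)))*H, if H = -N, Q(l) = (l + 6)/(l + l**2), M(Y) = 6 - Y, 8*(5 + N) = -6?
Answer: 161/8 ≈ 20.125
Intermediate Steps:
N = -23/4 (N = -5 + (1/8)*(-6) = -5 - 3/4 = -23/4 ≈ -5.7500)
Q(l) = (6 + l)/(l + l**2)
H = 23/4 (H = -1*(-23/4) = 23/4 ≈ 5.7500)
(E*Q(M(5)))*H = (1*((6 + (6 - 1*5))/((6 - 1*5)*(1 + (6 - 1*5)))))*(23/4) = (1*((6 + (6 - 5))/((6 - 5)*(1 + (6 - 5)))))*(23/4) = (1*((6 + 1)/(1*(1 + 1))))*(23/4) = (1*(1*7/2))*(23/4) = (1*(1*(1/2)*7))*(23/4) = (1*(7/2))*(23/4) = (7/2)*(23/4) = 161/8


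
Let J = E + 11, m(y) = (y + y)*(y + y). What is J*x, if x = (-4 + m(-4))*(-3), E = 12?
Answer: -4140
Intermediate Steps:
m(y) = 4*y**2 (m(y) = (2*y)*(2*y) = 4*y**2)
J = 23 (J = 12 + 11 = 23)
x = -180 (x = (-4 + 4*(-4)**2)*(-3) = (-4 + 4*16)*(-3) = (-4 + 64)*(-3) = 60*(-3) = -180)
J*x = 23*(-180) = -4140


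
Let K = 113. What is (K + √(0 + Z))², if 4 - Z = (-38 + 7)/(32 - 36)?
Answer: (226 + I*√15)²/4 ≈ 12765.0 + 437.65*I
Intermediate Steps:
Z = -15/4 (Z = 4 - (-38 + 7)/(32 - 36) = 4 - (-31)/(-4) = 4 - (-31)*(-1)/4 = 4 - 1*31/4 = 4 - 31/4 = -15/4 ≈ -3.7500)
(K + √(0 + Z))² = (113 + √(0 - 15/4))² = (113 + √(-15/4))² = (113 + I*√15/2)²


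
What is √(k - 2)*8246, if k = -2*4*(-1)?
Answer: 8246*√6 ≈ 20199.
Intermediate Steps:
k = 8 (k = -8*(-1) = 8)
√(k - 2)*8246 = √(8 - 2)*8246 = √6*8246 = 8246*√6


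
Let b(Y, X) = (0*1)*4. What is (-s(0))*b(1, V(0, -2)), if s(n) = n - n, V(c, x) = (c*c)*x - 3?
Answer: 0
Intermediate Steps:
V(c, x) = -3 + x*c**2 (V(c, x) = c**2*x - 3 = x*c**2 - 3 = -3 + x*c**2)
s(n) = 0
b(Y, X) = 0 (b(Y, X) = 0*4 = 0)
(-s(0))*b(1, V(0, -2)) = -1*0*0 = 0*0 = 0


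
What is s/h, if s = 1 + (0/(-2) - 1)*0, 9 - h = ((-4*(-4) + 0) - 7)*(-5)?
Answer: 1/54 ≈ 0.018519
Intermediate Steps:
h = 54 (h = 9 - ((-4*(-4) + 0) - 7)*(-5) = 9 - ((16 + 0) - 7)*(-5) = 9 - (16 - 7)*(-5) = 9 - 9*(-5) = 9 - 1*(-45) = 9 + 45 = 54)
s = 1 (s = 1 + (0*(-½) - 1)*0 = 1 + (0 - 1)*0 = 1 - 1*0 = 1 + 0 = 1)
s/h = 1/54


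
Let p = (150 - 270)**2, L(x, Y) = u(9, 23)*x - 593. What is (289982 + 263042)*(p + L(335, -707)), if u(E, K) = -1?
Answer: 7450339328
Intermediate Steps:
L(x, Y) = -593 - x (L(x, Y) = -x - 593 = -593 - x)
p = 14400 (p = (-120)**2 = 14400)
(289982 + 263042)*(p + L(335, -707)) = (289982 + 263042)*(14400 + (-593 - 1*335)) = 553024*(14400 + (-593 - 335)) = 553024*(14400 - 928) = 553024*13472 = 7450339328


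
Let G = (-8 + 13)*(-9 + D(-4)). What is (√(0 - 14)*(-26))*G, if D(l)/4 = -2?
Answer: 2210*I*√14 ≈ 8269.1*I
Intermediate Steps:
D(l) = -8 (D(l) = 4*(-2) = -8)
G = -85 (G = (-8 + 13)*(-9 - 8) = 5*(-17) = -85)
(√(0 - 14)*(-26))*G = (√(0 - 14)*(-26))*(-85) = (√(-14)*(-26))*(-85) = ((I*√14)*(-26))*(-85) = -26*I*√14*(-85) = 2210*I*√14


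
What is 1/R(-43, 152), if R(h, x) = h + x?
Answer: 1/109 ≈ 0.0091743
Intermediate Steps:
1/R(-43, 152) = 1/(-43 + 152) = 1/109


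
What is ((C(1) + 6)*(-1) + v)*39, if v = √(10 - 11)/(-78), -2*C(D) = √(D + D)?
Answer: -234 - I/2 + 39*√2/2 ≈ -206.42 - 0.5*I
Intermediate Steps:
C(D) = -√2*√D/2 (C(D) = -√(D + D)/2 = -√2*√D/2)
v = -I/78 (v = √(-1)*(-1/78) = I*(-1/78) = -I/78 ≈ -0.012821*I)
((C(1) + 6)*(-1) + v)*39 = ((-√2*√1/2 + 6)*(-1) - I/78)*39 = ((-½*√2*1 + 6)*(-1) - I/78)*39 = ((-√2/2 + 6)*(-1) - I/78)*39 = ((6 - √2/2)*(-1) - I/78)*39 = ((-6 + √2/2) - I/78)*39 = (-6 + √2/2 - I/78)*39 = -234 - I/2 + 39*√2/2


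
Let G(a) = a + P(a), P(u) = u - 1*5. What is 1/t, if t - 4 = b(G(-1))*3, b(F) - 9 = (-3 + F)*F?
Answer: 1/241 ≈ 0.0041494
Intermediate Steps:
P(u) = -5 + u (P(u) = u - 5 = -5 + u)
G(a) = -5 + 2*a (G(a) = a + (-5 + a) = -5 + 2*a)
b(F) = 9 + F*(-3 + F) (b(F) = 9 + (-3 + F)*F = 9 + F*(-3 + F))
t = 241 (t = 4 + (9 + (-5 + 2*(-1))² - 3*(-5 + 2*(-1)))*3 = 4 + (9 + (-5 - 2)² - 3*(-5 - 2))*3 = 4 + (9 + (-7)² - 3*(-7))*3 = 4 + (9 + 49 + 21)*3 = 4 + 79*3 = 4 + 237 = 241)
1/t = 1/241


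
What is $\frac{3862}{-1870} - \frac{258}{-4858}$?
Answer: $- \frac{4569784}{2271115} \approx -2.0121$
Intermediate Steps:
$\frac{3862}{-1870} - \frac{258}{-4858} = 3862 \left(- \frac{1}{1870}\right) - - \frac{129}{2429} = - \frac{1931}{935} + \frac{129}{2429} = - \frac{4569784}{2271115}$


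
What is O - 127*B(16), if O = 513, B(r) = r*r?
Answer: -31999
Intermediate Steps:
B(r) = r²
O - 127*B(16) = 513 - 127*16² = 513 - 127*256 = 513 - 32512 = -31999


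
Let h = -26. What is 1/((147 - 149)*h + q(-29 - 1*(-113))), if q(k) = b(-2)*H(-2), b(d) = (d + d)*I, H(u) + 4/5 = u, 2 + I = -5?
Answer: -5/132 ≈ -0.037879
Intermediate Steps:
I = -7 (I = -2 - 5 = -7)
H(u) = -⅘ + u
b(d) = -14*d (b(d) = (d + d)*(-7) = (2*d)*(-7) = -14*d)
q(k) = -392/5 (q(k) = (-14*(-2))*(-⅘ - 2) = 28*(-14/5) = -392/5)
1/((147 - 149)*h + q(-29 - 1*(-113))) = 1/((147 - 149)*(-26) - 392/5) = 1/(-2*(-26) - 392/5) = 1/(52 - 392/5) = 1/(-132/5) = -5/132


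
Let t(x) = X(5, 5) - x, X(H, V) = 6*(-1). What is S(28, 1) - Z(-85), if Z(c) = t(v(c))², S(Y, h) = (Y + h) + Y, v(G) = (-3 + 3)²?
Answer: 21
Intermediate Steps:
X(H, V) = -6
v(G) = 0 (v(G) = 0² = 0)
S(Y, h) = h + 2*Y
t(x) = -6 - x
Z(c) = 36 (Z(c) = (-6 - 1*0)² = (-6 + 0)² = (-6)² = 36)
S(28, 1) - Z(-85) = (1 + 2*28) - 1*36 = (1 + 56) - 36 = 57 - 36 = 21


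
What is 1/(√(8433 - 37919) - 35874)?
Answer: -17937/643486681 - I*√29486/1286973362 ≈ -2.7875e-5 - 1.3343e-7*I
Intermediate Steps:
1/(√(8433 - 37919) - 35874) = 1/(√(-29486) - 35874) = 1/(I*√29486 - 35874) = 1/(-35874 + I*√29486)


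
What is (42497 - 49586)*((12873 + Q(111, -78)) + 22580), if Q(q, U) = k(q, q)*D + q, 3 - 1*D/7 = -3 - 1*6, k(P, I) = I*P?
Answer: -7588972992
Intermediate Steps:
D = 84 (D = 21 - 7*(-3 - 1*6) = 21 - 7*(-3 - 6) = 21 - 7*(-9) = 21 + 63 = 84)
Q(q, U) = q + 84*q² (Q(q, U) = (q*q)*84 + q = q²*84 + q = 84*q² + q = q + 84*q²)
(42497 - 49586)*((12873 + Q(111, -78)) + 22580) = (42497 - 49586)*((12873 + 111*(1 + 84*111)) + 22580) = -7089*((12873 + 111*(1 + 9324)) + 22580) = -7089*((12873 + 111*9325) + 22580) = -7089*((12873 + 1035075) + 22580) = -7089*(1047948 + 22580) = -7089*1070528 = -7588972992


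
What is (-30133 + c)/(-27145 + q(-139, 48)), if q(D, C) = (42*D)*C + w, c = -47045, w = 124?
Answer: 25726/102415 ≈ 0.25119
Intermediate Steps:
q(D, C) = 124 + 42*C*D (q(D, C) = (42*D)*C + 124 = 42*C*D + 124 = 124 + 42*C*D)
(-30133 + c)/(-27145 + q(-139, 48)) = (-30133 - 47045)/(-27145 + (124 + 42*48*(-139))) = -77178/(-27145 + (124 - 280224)) = -77178/(-27145 - 280100) = -77178/(-307245) = -77178*(-1/307245) = 25726/102415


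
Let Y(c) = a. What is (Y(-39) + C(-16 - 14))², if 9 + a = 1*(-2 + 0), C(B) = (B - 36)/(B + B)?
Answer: 9801/100 ≈ 98.010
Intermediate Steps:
C(B) = (-36 + B)/(2*B) (C(B) = (-36 + B)/((2*B)) = (-36 + B)*(1/(2*B)) = (-36 + B)/(2*B))
a = -11 (a = -9 + 1*(-2 + 0) = -9 + 1*(-2) = -9 - 2 = -11)
Y(c) = -11
(Y(-39) + C(-16 - 14))² = (-11 + (-36 + (-16 - 14))/(2*(-16 - 14)))² = (-11 + (½)*(-36 - 30)/(-30))² = (-11 + (½)*(-1/30)*(-66))² = (-11 + 11/10)² = (-99/10)² = 9801/100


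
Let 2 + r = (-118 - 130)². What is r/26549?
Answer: 322/139 ≈ 2.3165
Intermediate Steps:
r = 61502 (r = -2 + (-118 - 130)² = -2 + (-248)² = -2 + 61504 = 61502)
r/26549 = 61502/26549 = 61502*(1/26549) = 322/139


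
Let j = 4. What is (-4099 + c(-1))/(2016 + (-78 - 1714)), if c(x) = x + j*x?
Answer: -513/28 ≈ -18.321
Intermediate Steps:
c(x) = 5*x (c(x) = x + 4*x = 5*x)
(-4099 + c(-1))/(2016 + (-78 - 1714)) = (-4099 + 5*(-1))/(2016 + (-78 - 1714)) = (-4099 - 5)/(2016 - 1792) = -4104/224 = -4104*1/224 = -513/28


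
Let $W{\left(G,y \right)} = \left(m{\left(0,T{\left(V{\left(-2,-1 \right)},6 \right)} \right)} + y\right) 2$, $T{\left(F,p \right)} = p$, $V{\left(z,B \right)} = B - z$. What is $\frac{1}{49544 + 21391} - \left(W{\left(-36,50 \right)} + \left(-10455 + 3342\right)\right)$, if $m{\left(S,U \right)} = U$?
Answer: $\frac{496615936}{70935} \approx 7001.0$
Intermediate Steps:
$W{\left(G,y \right)} = 12 + 2 y$ ($W{\left(G,y \right)} = \left(6 + y\right) 2 = 12 + 2 y$)
$\frac{1}{49544 + 21391} - \left(W{\left(-36,50 \right)} + \left(-10455 + 3342\right)\right) = \frac{1}{49544 + 21391} - \left(\left(12 + 2 \cdot 50\right) + \left(-10455 + 3342\right)\right) = \frac{1}{70935} - \left(\left(12 + 100\right) - 7113\right) = \frac{1}{70935} - \left(112 - 7113\right) = \frac{1}{70935} - -7001 = \frac{1}{70935} + 7001 = \frac{496615936}{70935}$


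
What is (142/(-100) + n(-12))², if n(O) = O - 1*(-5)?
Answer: 177241/2500 ≈ 70.896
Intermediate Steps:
n(O) = 5 + O (n(O) = O + 5 = 5 + O)
(142/(-100) + n(-12))² = (142/(-100) + (5 - 12))² = (142*(-1/100) - 7)² = (-71/50 - 7)² = (-421/50)² = 177241/2500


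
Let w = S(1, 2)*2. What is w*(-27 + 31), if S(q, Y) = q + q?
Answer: 16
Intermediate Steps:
S(q, Y) = 2*q
w = 4 (w = (2*1)*2 = 2*2 = 4)
w*(-27 + 31) = 4*(-27 + 31) = 4*4 = 16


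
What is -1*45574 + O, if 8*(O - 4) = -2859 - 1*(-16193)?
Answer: -175613/4 ≈ -43903.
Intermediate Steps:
O = 6683/4 (O = 4 + (-2859 - 1*(-16193))/8 = 4 + (-2859 + 16193)/8 = 4 + (⅛)*13334 = 4 + 6667/4 = 6683/4 ≈ 1670.8)
-1*45574 + O = -1*45574 + 6683/4 = -45574 + 6683/4 = -175613/4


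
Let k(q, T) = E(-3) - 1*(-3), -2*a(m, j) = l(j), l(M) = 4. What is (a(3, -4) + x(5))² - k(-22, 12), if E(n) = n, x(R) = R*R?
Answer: 529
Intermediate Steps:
x(R) = R²
a(m, j) = -2 (a(m, j) = -½*4 = -2)
k(q, T) = 0 (k(q, T) = -3 - 1*(-3) = -3 + 3 = 0)
(a(3, -4) + x(5))² - k(-22, 12) = (-2 + 5²)² - 1*0 = (-2 + 25)² + 0 = 23² + 0 = 529 + 0 = 529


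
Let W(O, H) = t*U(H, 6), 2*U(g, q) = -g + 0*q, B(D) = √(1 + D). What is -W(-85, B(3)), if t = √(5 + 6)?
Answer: √11 ≈ 3.3166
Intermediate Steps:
U(g, q) = -g/2 (U(g, q) = (-g + 0*q)/2 = (-g + 0)/2 = (-g)/2 = -g/2)
t = √11 ≈ 3.3166
W(O, H) = -H*√11/2 (W(O, H) = √11*(-H/2) = -H*√11/2)
-W(-85, B(3)) = -(-1)*√(1 + 3)*√11/2 = -(-1)*√4*√11/2 = -(-1)*2*√11/2 = -(-1)*√11 = √11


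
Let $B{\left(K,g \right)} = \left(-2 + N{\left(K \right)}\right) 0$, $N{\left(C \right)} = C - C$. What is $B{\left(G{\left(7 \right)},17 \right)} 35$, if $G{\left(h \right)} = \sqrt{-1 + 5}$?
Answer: $0$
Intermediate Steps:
$N{\left(C \right)} = 0$
$G{\left(h \right)} = 2$ ($G{\left(h \right)} = \sqrt{4} = 2$)
$B{\left(K,g \right)} = 0$ ($B{\left(K,g \right)} = \left(-2 + 0\right) 0 = \left(-2\right) 0 = 0$)
$B{\left(G{\left(7 \right)},17 \right)} 35 = 0 \cdot 35 = 0$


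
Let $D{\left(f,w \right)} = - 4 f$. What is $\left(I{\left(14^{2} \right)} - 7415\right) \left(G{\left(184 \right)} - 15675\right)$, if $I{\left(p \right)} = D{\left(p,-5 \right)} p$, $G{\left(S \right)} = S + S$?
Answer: $2465636253$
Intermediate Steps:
$G{\left(S \right)} = 2 S$
$I{\left(p \right)} = - 4 p^{2}$ ($I{\left(p \right)} = - 4 p p = - 4 p^{2}$)
$\left(I{\left(14^{2} \right)} - 7415\right) \left(G{\left(184 \right)} - 15675\right) = \left(- 4 \left(14^{2}\right)^{2} - 7415\right) \left(2 \cdot 184 - 15675\right) = \left(- 4 \cdot 196^{2} - 7415\right) \left(368 - 15675\right) = \left(\left(-4\right) 38416 - 7415\right) \left(-15307\right) = \left(-153664 - 7415\right) \left(-15307\right) = \left(-161079\right) \left(-15307\right) = 2465636253$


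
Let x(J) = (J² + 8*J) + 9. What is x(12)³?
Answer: 15438249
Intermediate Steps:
x(J) = 9 + J² + 8*J
x(12)³ = (9 + 12² + 8*12)³ = (9 + 144 + 96)³ = 249³ = 15438249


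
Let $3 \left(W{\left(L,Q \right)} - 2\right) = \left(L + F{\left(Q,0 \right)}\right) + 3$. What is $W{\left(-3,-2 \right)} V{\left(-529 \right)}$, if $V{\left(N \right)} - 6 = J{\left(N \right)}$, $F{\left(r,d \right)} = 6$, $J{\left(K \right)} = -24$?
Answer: $-72$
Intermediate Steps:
$V{\left(N \right)} = -18$ ($V{\left(N \right)} = 6 - 24 = -18$)
$W{\left(L,Q \right)} = 5 + \frac{L}{3}$ ($W{\left(L,Q \right)} = 2 + \frac{\left(L + 6\right) + 3}{3} = 2 + \frac{\left(6 + L\right) + 3}{3} = 2 + \frac{9 + L}{3} = 2 + \left(3 + \frac{L}{3}\right) = 5 + \frac{L}{3}$)
$W{\left(-3,-2 \right)} V{\left(-529 \right)} = \left(5 + \frac{1}{3} \left(-3\right)\right) \left(-18\right) = \left(5 - 1\right) \left(-18\right) = 4 \left(-18\right) = -72$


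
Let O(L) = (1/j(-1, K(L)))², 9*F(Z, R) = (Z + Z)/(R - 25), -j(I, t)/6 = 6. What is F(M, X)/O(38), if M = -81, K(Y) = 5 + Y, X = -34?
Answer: 23328/59 ≈ 395.39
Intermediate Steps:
j(I, t) = -36 (j(I, t) = -6*6 = -36)
F(Z, R) = 2*Z/(9*(-25 + R)) (F(Z, R) = ((Z + Z)/(R - 25))/9 = ((2*Z)/(-25 + R))/9 = (2*Z/(-25 + R))/9 = 2*Z/(9*(-25 + R)))
O(L) = 1/1296 (O(L) = (1/(-36))² = (-1/36)² = 1/1296)
F(M, X)/O(38) = ((2/9)*(-81)/(-25 - 34))/(1/1296) = ((2/9)*(-81)/(-59))*1296 = ((2/9)*(-81)*(-1/59))*1296 = (18/59)*1296 = 23328/59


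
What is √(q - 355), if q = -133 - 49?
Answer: I*√537 ≈ 23.173*I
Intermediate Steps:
q = -182
√(q - 355) = √(-182 - 355) = √(-537) = I*√537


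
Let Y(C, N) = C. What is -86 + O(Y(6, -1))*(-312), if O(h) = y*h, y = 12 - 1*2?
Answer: -18806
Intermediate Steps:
y = 10 (y = 12 - 2 = 10)
O(h) = 10*h
-86 + O(Y(6, -1))*(-312) = -86 + (10*6)*(-312) = -86 + 60*(-312) = -86 - 18720 = -18806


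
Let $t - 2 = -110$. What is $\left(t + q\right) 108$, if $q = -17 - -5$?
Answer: $-12960$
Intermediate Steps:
$t = -108$ ($t = 2 - 110 = -108$)
$q = -12$ ($q = -17 + 5 = -12$)
$\left(t + q\right) 108 = \left(-108 - 12\right) 108 = \left(-120\right) 108 = -12960$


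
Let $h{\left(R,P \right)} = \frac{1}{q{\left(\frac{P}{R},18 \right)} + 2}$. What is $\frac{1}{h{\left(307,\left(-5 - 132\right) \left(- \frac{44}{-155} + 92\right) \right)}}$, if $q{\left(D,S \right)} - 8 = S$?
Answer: $28$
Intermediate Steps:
$q{\left(D,S \right)} = 8 + S$
$h{\left(R,P \right)} = \frac{1}{28}$ ($h{\left(R,P \right)} = \frac{1}{\left(8 + 18\right) + 2} = \frac{1}{26 + 2} = \frac{1}{28}$)
$\frac{1}{h{\left(307,\left(-5 - 132\right) \left(- \frac{44}{-155} + 92\right) \right)}} = \frac{1}{\frac{1}{28}} = 28$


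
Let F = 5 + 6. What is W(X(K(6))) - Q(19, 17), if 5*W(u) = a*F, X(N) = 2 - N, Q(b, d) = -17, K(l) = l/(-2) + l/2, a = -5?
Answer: 6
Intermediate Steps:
K(l) = 0 (K(l) = l*(-½) + l*(½) = -l/2 + l/2 = 0)
F = 11
W(u) = -11 (W(u) = (-5*11)/5 = (⅕)*(-55) = -11)
W(X(K(6))) - Q(19, 17) = -11 - 1*(-17) = -11 + 17 = 6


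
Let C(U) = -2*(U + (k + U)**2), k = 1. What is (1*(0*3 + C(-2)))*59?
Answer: 118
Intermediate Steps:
C(U) = -2*U - 2*(1 + U)**2 (C(U) = -2*(U + (1 + U)**2) = -2*U - 2*(1 + U)**2)
(1*(0*3 + C(-2)))*59 = (1*(0*3 + (-2*(-2) - 2*(1 - 2)**2)))*59 = (1*(0 + (4 - 2*(-1)**2)))*59 = (1*(0 + (4 - 2*1)))*59 = (1*(0 + (4 - 2)))*59 = (1*(0 + 2))*59 = (1*2)*59 = 2*59 = 118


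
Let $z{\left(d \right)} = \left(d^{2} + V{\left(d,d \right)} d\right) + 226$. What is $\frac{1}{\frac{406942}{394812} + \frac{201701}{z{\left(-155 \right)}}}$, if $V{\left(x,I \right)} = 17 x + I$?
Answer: $\frac{90155517606}{132742396777} \approx 0.67918$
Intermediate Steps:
$V{\left(x,I \right)} = I + 17 x$
$z{\left(d \right)} = 226 + 19 d^{2}$ ($z{\left(d \right)} = \left(d^{2} + \left(d + 17 d\right) d\right) + 226 = \left(d^{2} + 18 d d\right) + 226 = \left(d^{2} + 18 d^{2}\right) + 226 = 19 d^{2} + 226 = 226 + 19 d^{2}$)
$\frac{1}{\frac{406942}{394812} + \frac{201701}{z{\left(-155 \right)}}} = \frac{1}{\frac{406942}{394812} + \frac{201701}{226 + 19 \left(-155\right)^{2}}} = \frac{1}{406942 \cdot \frac{1}{394812} + \frac{201701}{226 + 19 \cdot 24025}} = \frac{1}{\frac{203471}{197406} + \frac{201701}{226 + 456475}} = \frac{1}{\frac{203471}{197406} + \frac{201701}{456701}} = \frac{1}{\frac{132742396777}{90155517606}} = \frac{90155517606}{132742396777}$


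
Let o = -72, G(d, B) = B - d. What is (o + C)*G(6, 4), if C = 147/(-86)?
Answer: 6339/43 ≈ 147.42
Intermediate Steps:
C = -147/86 (C = 147*(-1/86) = -147/86 ≈ -1.7093)
(o + C)*G(6, 4) = (-72 - 147/86)*(4 - 1*6) = -6339*(4 - 6)/86 = -6339/86*(-2) = 6339/43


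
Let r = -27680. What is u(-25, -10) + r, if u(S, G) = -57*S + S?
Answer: -26280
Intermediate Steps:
u(S, G) = -56*S
u(-25, -10) + r = -56*(-25) - 27680 = 1400 - 27680 = -26280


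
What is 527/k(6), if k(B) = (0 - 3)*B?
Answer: -527/18 ≈ -29.278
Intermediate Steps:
k(B) = -3*B
527/k(6) = 527/((-3*6)) = 527/(-18) = 527*(-1/18) = -527/18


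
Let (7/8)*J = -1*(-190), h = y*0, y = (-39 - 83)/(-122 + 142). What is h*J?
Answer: 0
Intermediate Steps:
y = -61/10 (y = -122/20 = -122*1/20 = -61/10 ≈ -6.1000)
h = 0 (h = -61/10*0 = 0)
J = 1520/7 (J = 8*(-1*(-190))/7 = (8/7)*190 = 1520/7 ≈ 217.14)
h*J = 0*(1520/7) = 0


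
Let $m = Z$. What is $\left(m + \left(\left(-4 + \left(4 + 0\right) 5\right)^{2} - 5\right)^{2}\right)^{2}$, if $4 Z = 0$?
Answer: $3969126001$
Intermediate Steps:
$Z = 0$ ($Z = \frac{1}{4} \cdot 0 = 0$)
$m = 0$
$\left(m + \left(\left(-4 + \left(4 + 0\right) 5\right)^{2} - 5\right)^{2}\right)^{2} = \left(0 + \left(\left(-4 + \left(4 + 0\right) 5\right)^{2} - 5\right)^{2}\right)^{2} = \left(0 + \left(\left(-4 + 4 \cdot 5\right)^{2} - 5\right)^{2}\right)^{2} = \left(0 + \left(\left(-4 + 20\right)^{2} - 5\right)^{2}\right)^{2} = \left(0 + \left(16^{2} - 5\right)^{2}\right)^{2} = \left(0 + \left(256 - 5\right)^{2}\right)^{2} = \left(0 + 251^{2}\right)^{2} = \left(0 + 63001\right)^{2} = 63001^{2} = 3969126001$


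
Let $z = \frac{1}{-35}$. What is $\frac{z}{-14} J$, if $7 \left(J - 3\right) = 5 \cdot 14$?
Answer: $\frac{13}{490} \approx 0.026531$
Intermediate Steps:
$z = - \frac{1}{35} \approx -0.028571$
$J = 13$ ($J = 3 + \frac{5 \cdot 14}{7} = 3 + \frac{1}{7} \cdot 70 = 3 + 10 = 13$)
$\frac{z}{-14} J = - \frac{1}{35 \left(-14\right)} 13 = \left(- \frac{1}{35}\right) \left(- \frac{1}{14}\right) 13 = \frac{1}{490} \cdot 13 = \frac{13}{490}$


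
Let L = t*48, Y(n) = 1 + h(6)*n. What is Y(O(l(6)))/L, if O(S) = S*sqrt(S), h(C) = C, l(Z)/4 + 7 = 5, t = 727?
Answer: 1/34896 - 2*I*sqrt(2)/727 ≈ 2.8657e-5 - 0.0038905*I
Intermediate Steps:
l(Z) = -8 (l(Z) = -28 + 4*5 = -28 + 20 = -8)
O(S) = S**(3/2)
Y(n) = 1 + 6*n
L = 34896 (L = 727*48 = 34896)
Y(O(l(6)))/L = (1 + 6*(-8)**(3/2))/34896 = (1 + 6*(-16*I*sqrt(2)))*(1/34896) = (1 - 96*I*sqrt(2))*(1/34896) = 1/34896 - 2*I*sqrt(2)/727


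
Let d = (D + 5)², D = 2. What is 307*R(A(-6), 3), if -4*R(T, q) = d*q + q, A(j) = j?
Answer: -23025/2 ≈ -11513.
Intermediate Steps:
d = 49 (d = (2 + 5)² = 7² = 49)
R(T, q) = -25*q/2 (R(T, q) = -(49*q + q)/4 = -25*q/2)
307*R(A(-6), 3) = 307*(-25/2*3) = 307*(-75/2) = -23025/2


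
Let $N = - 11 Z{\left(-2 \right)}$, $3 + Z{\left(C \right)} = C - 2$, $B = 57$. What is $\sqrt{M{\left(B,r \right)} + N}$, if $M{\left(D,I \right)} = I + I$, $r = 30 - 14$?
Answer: $\sqrt{109} \approx 10.44$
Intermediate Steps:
$Z{\left(C \right)} = -5 + C$ ($Z{\left(C \right)} = -3 + \left(C - 2\right) = -3 + \left(-2 + C\right) = -5 + C$)
$r = 16$ ($r = 30 - 14 = 16$)
$M{\left(D,I \right)} = 2 I$
$N = 77$ ($N = - 11 \left(-5 - 2\right) = \left(-11\right) \left(-7\right) = 77$)
$\sqrt{M{\left(B,r \right)} + N} = \sqrt{2 \cdot 16 + 77} = \sqrt{32 + 77} = \sqrt{109}$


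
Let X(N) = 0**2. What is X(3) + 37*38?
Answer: 1406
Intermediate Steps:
X(N) = 0
X(3) + 37*38 = 0 + 37*38 = 0 + 1406 = 1406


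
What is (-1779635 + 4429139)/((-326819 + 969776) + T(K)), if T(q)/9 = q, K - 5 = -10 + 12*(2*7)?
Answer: 10036/2441 ≈ 4.1114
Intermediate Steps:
K = 163 (K = 5 + (-10 + 12*(2*7)) = 5 + (-10 + 12*14) = 5 + (-10 + 168) = 5 + 158 = 163)
T(q) = 9*q
(-1779635 + 4429139)/((-326819 + 969776) + T(K)) = (-1779635 + 4429139)/((-326819 + 969776) + 9*163) = 2649504/(642957 + 1467) = 2649504/644424 = 2649504*(1/644424) = 10036/2441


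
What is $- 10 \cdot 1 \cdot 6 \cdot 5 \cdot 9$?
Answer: $-2700$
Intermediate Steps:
$- 10 \cdot 1 \cdot 6 \cdot 5 \cdot 9 = - 10 \cdot 6 \cdot 5 \cdot 9 = \left(-10\right) 30 \cdot 9 = \left(-300\right) 9 = -2700$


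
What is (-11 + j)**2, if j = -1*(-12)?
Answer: 1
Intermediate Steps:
j = 12
(-11 + j)**2 = (-11 + 12)**2 = 1**2 = 1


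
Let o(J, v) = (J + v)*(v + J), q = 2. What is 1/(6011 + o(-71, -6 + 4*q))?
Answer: 1/10772 ≈ 9.2833e-5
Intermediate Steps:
o(J, v) = (J + v)² (o(J, v) = (J + v)*(J + v) = (J + v)²)
1/(6011 + o(-71, -6 + 4*q)) = 1/(6011 + (-71 + (-6 + 4*2))²) = 1/(6011 + (-71 + (-6 + 8))²) = 1/(6011 + (-71 + 2)²) = 1/(6011 + (-69)²) = 1/(6011 + 4761) = 1/10772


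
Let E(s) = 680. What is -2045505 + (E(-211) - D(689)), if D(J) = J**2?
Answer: -2519546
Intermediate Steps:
-2045505 + (E(-211) - D(689)) = -2045505 + (680 - 1*689**2) = -2045505 + (680 - 1*474721) = -2045505 + (680 - 474721) = -2045505 - 474041 = -2519546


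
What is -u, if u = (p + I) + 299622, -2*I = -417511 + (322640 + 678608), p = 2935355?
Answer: -5886217/2 ≈ -2.9431e+6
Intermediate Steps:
I = -583737/2 (I = -(-417511 + (322640 + 678608))/2 = -(-417511 + 1001248)/2 = -½*583737 = -583737/2 ≈ -2.9187e+5)
u = 5886217/2 (u = (2935355 - 583737/2) + 299622 = 5286973/2 + 299622 = 5886217/2 ≈ 2.9431e+6)
-u = -1*5886217/2 = -5886217/2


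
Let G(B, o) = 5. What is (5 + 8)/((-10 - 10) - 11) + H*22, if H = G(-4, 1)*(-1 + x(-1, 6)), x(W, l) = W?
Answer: -6833/31 ≈ -220.42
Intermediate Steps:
H = -10 (H = 5*(-1 - 1) = 5*(-2) = -10)
(5 + 8)/((-10 - 10) - 11) + H*22 = (5 + 8)/((-10 - 10) - 11) - 10*22 = 13/(-20 - 11) - 220 = 13/(-31) - 220 = 13*(-1/31) - 220 = -13/31 - 220 = -6833/31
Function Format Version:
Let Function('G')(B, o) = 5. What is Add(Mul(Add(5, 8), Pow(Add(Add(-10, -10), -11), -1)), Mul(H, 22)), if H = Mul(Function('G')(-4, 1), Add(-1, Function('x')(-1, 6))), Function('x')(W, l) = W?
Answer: Rational(-6833, 31) ≈ -220.42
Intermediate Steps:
H = -10 (H = Mul(5, Add(-1, -1)) = Mul(5, -2) = -10)
Add(Mul(Add(5, 8), Pow(Add(Add(-10, -10), -11), -1)), Mul(H, 22)) = Add(Mul(Add(5, 8), Pow(Add(Add(-10, -10), -11), -1)), Mul(-10, 22)) = Add(Mul(13, Pow(Add(-20, -11), -1)), -220) = Add(Mul(13, Pow(-31, -1)), -220) = Add(Mul(13, Rational(-1, 31)), -220) = Add(Rational(-13, 31), -220) = Rational(-6833, 31)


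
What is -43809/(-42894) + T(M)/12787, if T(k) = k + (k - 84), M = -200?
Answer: 179808329/182828526 ≈ 0.98348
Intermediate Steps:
T(k) = -84 + 2*k (T(k) = k + (-84 + k) = -84 + 2*k)
-43809/(-42894) + T(M)/12787 = -43809/(-42894) + (-84 + 2*(-200))/12787 = -43809*(-1/42894) + (-84 - 400)*(1/12787) = 14603/14298 - 484*1/12787 = 14603/14298 - 484/12787 = 179808329/182828526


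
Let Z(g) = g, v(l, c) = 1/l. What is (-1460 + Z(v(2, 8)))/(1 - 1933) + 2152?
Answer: 396107/184 ≈ 2152.8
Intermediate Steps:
(-1460 + Z(v(2, 8)))/(1 - 1933) + 2152 = (-1460 + 1/2)/(1 - 1933) + 2152 = (-1460 + 1/2)/(-1932) + 2152 = -2919/2*(-1/1932) + 2152 = 139/184 + 2152 = 396107/184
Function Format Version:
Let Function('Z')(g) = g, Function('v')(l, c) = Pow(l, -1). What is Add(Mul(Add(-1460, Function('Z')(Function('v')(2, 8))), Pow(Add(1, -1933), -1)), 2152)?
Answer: Rational(396107, 184) ≈ 2152.8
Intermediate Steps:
Add(Mul(Add(-1460, Function('Z')(Function('v')(2, 8))), Pow(Add(1, -1933), -1)), 2152) = Add(Mul(Add(-1460, Pow(2, -1)), Pow(Add(1, -1933), -1)), 2152) = Add(Mul(Add(-1460, Rational(1, 2)), Pow(-1932, -1)), 2152) = Add(Mul(Rational(-2919, 2), Rational(-1, 1932)), 2152) = Add(Rational(139, 184), 2152) = Rational(396107, 184)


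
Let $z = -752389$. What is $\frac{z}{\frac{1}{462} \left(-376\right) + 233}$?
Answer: $- \frac{173801859}{53635} \approx -3240.5$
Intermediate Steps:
$\frac{z}{\frac{1}{462} \left(-376\right) + 233} = - \frac{752389}{\frac{1}{462} \left(-376\right) + 233} = - \frac{752389}{- \frac{188}{231} + 233} = - \frac{752389}{\frac{53635}{231}} = \left(-752389\right) \frac{231}{53635} = - \frac{173801859}{53635}$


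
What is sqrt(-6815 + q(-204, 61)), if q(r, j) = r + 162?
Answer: I*sqrt(6857) ≈ 82.807*I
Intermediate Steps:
q(r, j) = 162 + r
sqrt(-6815 + q(-204, 61)) = sqrt(-6815 + (162 - 204)) = sqrt(-6815 - 42) = sqrt(-6857) = I*sqrt(6857)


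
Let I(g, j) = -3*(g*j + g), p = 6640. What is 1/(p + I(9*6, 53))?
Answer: -1/2108 ≈ -0.00047438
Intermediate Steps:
I(g, j) = -3*g - 3*g*j (I(g, j) = -3*(g + g*j) = -3*g - 3*g*j)
1/(p + I(9*6, 53)) = 1/(6640 - 3*9*6*(1 + 53)) = 1/(6640 - 3*54*54) = 1/(6640 - 8748) = 1/(-2108) = -1/2108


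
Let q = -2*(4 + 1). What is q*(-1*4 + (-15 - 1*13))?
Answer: 320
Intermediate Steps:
q = -10 (q = -2*5 = -10)
q*(-1*4 + (-15 - 1*13)) = -10*(-1*4 + (-15 - 1*13)) = -10*(-4 + (-15 - 13)) = -10*(-4 - 28) = -10*(-32) = 320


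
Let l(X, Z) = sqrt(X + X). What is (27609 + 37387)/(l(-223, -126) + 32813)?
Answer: 2132713748/1076693415 - 64996*I*sqrt(446)/1076693415 ≈ 1.9808 - 0.0012749*I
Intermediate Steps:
l(X, Z) = sqrt(2)*sqrt(X) (l(X, Z) = sqrt(2*X) = sqrt(2)*sqrt(X))
(27609 + 37387)/(l(-223, -126) + 32813) = (27609 + 37387)/(sqrt(2)*sqrt(-223) + 32813) = 64996/(sqrt(2)*(I*sqrt(223)) + 32813) = 64996/(I*sqrt(446) + 32813) = 64996/(32813 + I*sqrt(446))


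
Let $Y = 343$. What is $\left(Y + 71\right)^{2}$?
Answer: $171396$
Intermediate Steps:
$\left(Y + 71\right)^{2} = \left(343 + 71\right)^{2} = 414^{2} = 171396$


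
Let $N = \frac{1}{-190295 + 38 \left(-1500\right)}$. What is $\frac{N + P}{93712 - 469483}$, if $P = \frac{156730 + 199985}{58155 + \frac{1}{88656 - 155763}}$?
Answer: $- \frac{5919761984811391}{362654841941036150880} \approx -1.6323 \cdot 10^{-5}$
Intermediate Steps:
$N = - \frac{1}{247295}$ ($N = \frac{1}{-190295 - 57000} = \frac{1}{-247295} = - \frac{1}{247295} \approx -4.0438 \cdot 10^{-6}$)
$P = \frac{23938073505}{3902607584}$ ($P = \frac{356715}{58155 + \frac{1}{-67107}} = \frac{356715}{58155 - \frac{1}{67107}} = \frac{356715}{\frac{3902607584}{67107}} = 356715 \cdot \frac{67107}{3902607584} = \frac{23938073505}{3902607584} \approx 6.1339$)
$\frac{N + P}{93712 - 469483} = \frac{- \frac{1}{247295} + \frac{23938073505}{3902607584}}{93712 - 469483} = \frac{5919761984811391}{965095342485280 \left(-375771\right)} = \frac{5919761984811391}{965095342485280} \left(- \frac{1}{375771}\right) = - \frac{5919761984811391}{362654841941036150880}$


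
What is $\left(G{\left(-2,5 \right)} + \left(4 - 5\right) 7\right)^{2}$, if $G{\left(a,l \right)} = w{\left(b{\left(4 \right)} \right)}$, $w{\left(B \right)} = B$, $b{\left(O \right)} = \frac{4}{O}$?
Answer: $36$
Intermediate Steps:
$G{\left(a,l \right)} = 1$ ($G{\left(a,l \right)} = \frac{4}{4} = 4 \cdot \frac{1}{4} = 1$)
$\left(G{\left(-2,5 \right)} + \left(4 - 5\right) 7\right)^{2} = \left(1 + \left(4 - 5\right) 7\right)^{2} = \left(1 - 7\right)^{2} = \left(-6\right)^{2} = 36$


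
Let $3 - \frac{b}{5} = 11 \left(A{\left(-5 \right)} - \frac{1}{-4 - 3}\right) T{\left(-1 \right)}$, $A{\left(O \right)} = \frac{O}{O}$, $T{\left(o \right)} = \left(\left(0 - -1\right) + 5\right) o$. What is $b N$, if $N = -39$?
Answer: $- \frac{107055}{7} \approx -15294.0$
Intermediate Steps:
$T{\left(o \right)} = 6 o$ ($T{\left(o \right)} = \left(\left(0 + 1\right) + 5\right) o = \left(1 + 5\right) o = 6 o$)
$A{\left(O \right)} = 1$
$b = \frac{2745}{7}$ ($b = 15 - 5 \cdot 11 \left(1 - \frac{1}{-4 - 3}\right) 6 \left(-1\right) = 15 - 5 \cdot 11 \left(1 - \frac{1}{-7}\right) \left(-6\right) = 15 - 5 \cdot 11 \left(1 - - \frac{1}{7}\right) \left(-6\right) = 15 - 5 \cdot 11 \left(1 + \frac{1}{7}\right) \left(-6\right) = 15 - 5 \cdot 11 \cdot \frac{8}{7} \left(-6\right) = 15 - 5 \cdot \frac{88}{7} \left(-6\right) = 15 - - \frac{2640}{7} = 15 + \frac{2640}{7} = \frac{2745}{7} \approx 392.14$)
$b N = \frac{2745}{7} \left(-39\right) = - \frac{107055}{7}$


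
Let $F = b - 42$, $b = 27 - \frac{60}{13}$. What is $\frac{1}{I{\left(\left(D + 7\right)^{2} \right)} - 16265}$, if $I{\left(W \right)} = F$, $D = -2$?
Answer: $- \frac{13}{211700} \approx -6.1408 \cdot 10^{-5}$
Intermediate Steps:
$b = \frac{291}{13}$ ($b = 27 - 60 \cdot \frac{1}{13} = 27 - \frac{60}{13} = \frac{291}{13} \approx 22.385$)
$F = - \frac{255}{13}$ ($F = \frac{291}{13} - 42 = - \frac{255}{13} \approx -19.615$)
$I{\left(W \right)} = - \frac{255}{13}$
$\frac{1}{I{\left(\left(D + 7\right)^{2} \right)} - 16265} = \frac{1}{- \frac{255}{13} - 16265} = \frac{1}{- \frac{211700}{13}} = - \frac{13}{211700}$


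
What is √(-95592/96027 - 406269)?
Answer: 17*I*√1440327058085/32009 ≈ 637.39*I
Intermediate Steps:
√(-95592/96027 - 406269) = √(-95592*1/96027 - 406269) = √(-31864/32009 - 406269) = √(-13004296285/32009) = 17*I*√1440327058085/32009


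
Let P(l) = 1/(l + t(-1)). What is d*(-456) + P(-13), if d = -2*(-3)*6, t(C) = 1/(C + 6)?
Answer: -1050629/64 ≈ -16416.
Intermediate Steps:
t(C) = 1/(6 + C)
d = 36 (d = 6*6 = 36)
P(l) = 1/(1/5 + l) (P(l) = 1/(l + 1/(6 - 1)) = 1/(l + 1/5) = 1/(1/5 + l))
d*(-456) + P(-13) = 36*(-456) + 5/(1 + 5*(-13)) = -16416 + 5/(1 - 65) = -16416 + 5/(-64) = -16416 + 5*(-1/64) = -16416 - 5/64 = -1050629/64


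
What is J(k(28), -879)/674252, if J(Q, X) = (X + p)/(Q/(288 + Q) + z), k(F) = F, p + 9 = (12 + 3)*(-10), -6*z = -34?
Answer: -123003/459839864 ≈ -0.00026749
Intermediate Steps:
z = 17/3 (z = -⅙*(-34) = 17/3 ≈ 5.6667)
p = -159 (p = -9 + (12 + 3)*(-10) = -9 + 15*(-10) = -9 - 150 = -159)
J(Q, X) = (-159 + X)/(17/3 + Q/(288 + Q)) (J(Q, X) = (X - 159)/(Q/(288 + Q) + 17/3) = (-159 + X)/(Q/(288 + Q) + 17/3) = (-159 + X)/(17/3 + Q/(288 + Q)))
J(k(28), -879)/674252 = (3*(-45792 - 159*28 + 288*(-879) + 28*(-879))/(4*(1224 + 5*28)))/674252 = (3*(-45792 - 4452 - 253152 - 24612)/(4*(1224 + 140)))*(1/674252) = ((¾)*(-328008)/1364)*(1/674252) = ((¾)*(1/1364)*(-328008))*(1/674252) = -123003/682*1/674252 = -123003/459839864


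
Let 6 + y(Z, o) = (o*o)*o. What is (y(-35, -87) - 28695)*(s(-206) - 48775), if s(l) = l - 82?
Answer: 33716289852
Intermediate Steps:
s(l) = -82 + l
y(Z, o) = -6 + o**3 (y(Z, o) = -6 + (o*o)*o = -6 + o**2*o = -6 + o**3)
(y(-35, -87) - 28695)*(s(-206) - 48775) = ((-6 + (-87)**3) - 28695)*((-82 - 206) - 48775) = ((-6 - 658503) - 28695)*(-288 - 48775) = (-658509 - 28695)*(-49063) = -687204*(-49063) = 33716289852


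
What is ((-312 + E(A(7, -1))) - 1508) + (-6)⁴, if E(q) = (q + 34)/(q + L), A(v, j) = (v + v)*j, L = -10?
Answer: -3149/6 ≈ -524.83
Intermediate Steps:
A(v, j) = 2*j*v (A(v, j) = (2*v)*j = 2*j*v)
E(q) = (34 + q)/(-10 + q) (E(q) = (q + 34)/(q - 10) = (34 + q)/(-10 + q))
((-312 + E(A(7, -1))) - 1508) + (-6)⁴ = ((-312 + (34 + 2*(-1)*7)/(-10 + 2*(-1)*7)) - 1508) + (-6)⁴ = ((-312 + (34 - 14)/(-10 - 14)) - 1508) + 1296 = ((-312 + 20/(-24)) - 1508) + 1296 = ((-312 - 1/24*20) - 1508) + 1296 = ((-312 - ⅚) - 1508) + 1296 = (-1877/6 - 1508) + 1296 = -10925/6 + 1296 = -3149/6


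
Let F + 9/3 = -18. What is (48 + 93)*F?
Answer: -2961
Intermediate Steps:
F = -21 (F = -3 - 18 = -21)
(48 + 93)*F = (48 + 93)*(-21) = 141*(-21) = -2961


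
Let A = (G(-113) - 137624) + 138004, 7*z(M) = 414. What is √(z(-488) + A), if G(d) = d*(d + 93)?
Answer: √132258/7 ≈ 51.953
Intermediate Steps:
G(d) = d*(93 + d)
z(M) = 414/7 (z(M) = (⅐)*414 = 414/7)
A = 2640 (A = (-113*(93 - 113) - 137624) + 138004 = (-113*(-20) - 137624) + 138004 = (2260 - 137624) + 138004 = -135364 + 138004 = 2640)
√(z(-488) + A) = √(414/7 + 2640) = √(18894/7) = √132258/7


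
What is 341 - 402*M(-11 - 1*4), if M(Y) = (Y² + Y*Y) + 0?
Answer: -180559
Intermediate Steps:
M(Y) = 2*Y² (M(Y) = (Y² + Y²) + 0 = 2*Y² + 0 = 2*Y²)
341 - 402*M(-11 - 1*4) = 341 - 804*(-11 - 1*4)² = 341 - 804*(-11 - 4)² = 341 - 804*(-15)² = 341 - 804*225 = 341 - 402*450 = 341 - 180900 = -180559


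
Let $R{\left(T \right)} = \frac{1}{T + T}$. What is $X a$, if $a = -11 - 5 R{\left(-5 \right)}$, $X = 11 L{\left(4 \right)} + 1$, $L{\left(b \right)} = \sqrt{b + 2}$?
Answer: $- \frac{21}{2} - \frac{231 \sqrt{6}}{2} \approx -293.42$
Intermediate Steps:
$R{\left(T \right)} = \frac{1}{2 T}$
$L{\left(b \right)} = \sqrt{2 + b}$
$X = 1 + 11 \sqrt{6}$ ($X = 11 \sqrt{2 + 4} + 1 = 11 \sqrt{6} + 1 = 1 + 11 \sqrt{6} \approx 27.944$)
$a = - \frac{21}{2}$ ($a = -11 - 5 \frac{1}{2 \left(-5\right)} = -11 - 5 \cdot \frac{1}{2} \left(- \frac{1}{5}\right) = -11 - - \frac{1}{2} = -11 + \frac{1}{2} = - \frac{21}{2} \approx -10.5$)
$X a = \left(1 + 11 \sqrt{6}\right) \left(- \frac{21}{2}\right) = - \frac{21}{2} - \frac{231 \sqrt{6}}{2}$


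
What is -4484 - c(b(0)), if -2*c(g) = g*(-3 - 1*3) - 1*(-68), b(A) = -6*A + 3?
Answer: -4459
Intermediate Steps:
b(A) = 3 - 6*A
c(g) = -34 + 3*g (c(g) = -(g*(-3 - 1*3) - 1*(-68))/2 = -(g*(-3 - 3) + 68)/2 = -(g*(-6) + 68)/2 = -(-6*g + 68)/2 = -(68 - 6*g)/2 = -34 + 3*g)
-4484 - c(b(0)) = -4484 - (-34 + 3*(3 - 6*0)) = -4484 - (-34 + 3*(3 + 0)) = -4484 - (-34 + 3*3) = -4484 - (-34 + 9) = -4484 - 1*(-25) = -4484 + 25 = -4459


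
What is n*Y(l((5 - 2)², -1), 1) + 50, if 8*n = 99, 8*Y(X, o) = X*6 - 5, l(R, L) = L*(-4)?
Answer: 5081/64 ≈ 79.391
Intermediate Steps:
l(R, L) = -4*L
Y(X, o) = -5/8 + 3*X/4 (Y(X, o) = (X*6 - 5)/8 = (6*X - 5)/8 = (-5 + 6*X)/8 = -5/8 + 3*X/4)
n = 99/8 (n = (⅛)*99 = 99/8 ≈ 12.375)
n*Y(l((5 - 2)², -1), 1) + 50 = 99*(-5/8 + 3*(-4*(-1))/4)/8 + 50 = 99*(-5/8 + (¾)*4)/8 + 50 = 99*(-5/8 + 3)/8 + 50 = (99/8)*(19/8) + 50 = 1881/64 + 50 = 5081/64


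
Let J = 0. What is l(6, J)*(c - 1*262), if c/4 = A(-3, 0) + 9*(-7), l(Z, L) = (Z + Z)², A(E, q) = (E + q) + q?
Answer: -75744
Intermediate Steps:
A(E, q) = E + 2*q
l(Z, L) = 4*Z² (l(Z, L) = (2*Z)² = 4*Z²)
c = -264 (c = 4*((-3 + 2*0) + 9*(-7)) = 4*((-3 + 0) - 63) = 4*(-3 - 63) = 4*(-66) = -264)
l(6, J)*(c - 1*262) = (4*6²)*(-264 - 1*262) = (4*36)*(-264 - 262) = 144*(-526) = -75744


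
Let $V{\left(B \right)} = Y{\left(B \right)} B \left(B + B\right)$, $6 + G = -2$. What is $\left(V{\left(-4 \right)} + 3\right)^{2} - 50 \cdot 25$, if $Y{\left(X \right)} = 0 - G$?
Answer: $65831$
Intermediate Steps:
$G = -8$ ($G = -6 - 2 = -8$)
$Y{\left(X \right)} = 8$ ($Y{\left(X \right)} = 0 - -8 = 0 + 8 = 8$)
$V{\left(B \right)} = 16 B^{2}$ ($V{\left(B \right)} = 8 B \left(B + B\right) = 8 B 2 B = 8 \cdot 2 B^{2} = 16 B^{2}$)
$\left(V{\left(-4 \right)} + 3\right)^{2} - 50 \cdot 25 = \left(16 \left(-4\right)^{2} + 3\right)^{2} - 50 \cdot 25 = \left(16 \cdot 16 + 3\right)^{2} - 1250 = \left(256 + 3\right)^{2} - 1250 = 259^{2} - 1250 = 67081 - 1250 = 65831$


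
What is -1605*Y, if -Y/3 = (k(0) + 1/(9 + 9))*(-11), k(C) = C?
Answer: -5885/2 ≈ -2942.5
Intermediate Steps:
Y = 11/6 (Y = -3*(0 + 1/(9 + 9))*(-11) = -3*(0 + 1/18)*(-11) = -(-11)/6 = -3*(-11/18) = 11/6 ≈ 1.8333)
-1605*Y = -1605*11/6 = -5885/2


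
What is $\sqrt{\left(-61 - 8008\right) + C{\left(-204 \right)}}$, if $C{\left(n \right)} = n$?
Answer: $i \sqrt{8273} \approx 90.956 i$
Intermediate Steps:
$\sqrt{\left(-61 - 8008\right) + C{\left(-204 \right)}} = \sqrt{\left(-61 - 8008\right) - 204} = \sqrt{-8069 - 204} = \sqrt{-8273} = i \sqrt{8273}$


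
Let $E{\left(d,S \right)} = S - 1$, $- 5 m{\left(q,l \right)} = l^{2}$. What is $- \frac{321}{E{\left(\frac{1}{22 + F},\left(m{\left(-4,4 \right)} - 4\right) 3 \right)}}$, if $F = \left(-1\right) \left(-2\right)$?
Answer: $\frac{1605}{113} \approx 14.204$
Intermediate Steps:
$m{\left(q,l \right)} = - \frac{l^{2}}{5}$
$F = 2$
$E{\left(d,S \right)} = -1 + S$
$- \frac{321}{E{\left(\frac{1}{22 + F},\left(m{\left(-4,4 \right)} - 4\right) 3 \right)}} = - \frac{321}{-1 + \left(- \frac{4^{2}}{5} - 4\right) 3} = - \frac{321}{-1 + \left(\left(- \frac{1}{5}\right) 16 - 4\right) 3} = - \frac{321}{-1 + \left(- \frac{16}{5} - 4\right) 3} = - \frac{321}{-1 - \frac{108}{5}} = - \frac{321}{- \frac{113}{5}} = \left(-321\right) \left(- \frac{5}{113}\right) = \frac{1605}{113}$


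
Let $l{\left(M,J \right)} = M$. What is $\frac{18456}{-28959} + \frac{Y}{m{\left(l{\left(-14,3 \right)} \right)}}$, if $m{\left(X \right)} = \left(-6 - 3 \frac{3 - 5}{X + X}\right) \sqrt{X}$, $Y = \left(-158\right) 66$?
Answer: $- \frac{6152}{9653} - \frac{3476 i \sqrt{14}}{29} \approx -0.63731 - 448.48 i$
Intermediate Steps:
$Y = -10428$
$m{\left(X \right)} = \sqrt{X} \left(-6 + \frac{3}{X}\right)$ ($m{\left(X \right)} = \left(-6 - 3 \left(- \frac{2}{2 X}\right)\right) \sqrt{X} = \left(-6 - 3 \left(- 2 \frac{1}{2 X}\right)\right) \sqrt{X} = \left(-6 - 3 \left(- \frac{1}{X}\right)\right) \sqrt{X} = \left(-6 + \frac{3}{X}\right) \sqrt{X} = \sqrt{X} \left(-6 + \frac{3}{X}\right)$)
$\frac{18456}{-28959} + \frac{Y}{m{\left(l{\left(-14,3 \right)} \right)}} = \frac{18456}{-28959} - \frac{10428}{3 \frac{1}{\sqrt{-14}} \left(1 - -28\right)} = 18456 \left(- \frac{1}{28959}\right) - \frac{10428}{3 \left(- \frac{i \sqrt{14}}{14}\right) \left(1 + 28\right)} = - \frac{6152}{9653} - \frac{10428}{3 \left(- \frac{i \sqrt{14}}{14}\right) 29} = - \frac{6152}{9653} - \frac{10428}{\left(- \frac{87}{14}\right) i \sqrt{14}} = - \frac{6152}{9653} - 10428 \frac{i \sqrt{14}}{87} = - \frac{6152}{9653} - \frac{3476 i \sqrt{14}}{29}$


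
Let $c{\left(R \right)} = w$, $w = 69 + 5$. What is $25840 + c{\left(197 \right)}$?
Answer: $25914$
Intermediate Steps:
$w = 74$
$c{\left(R \right)} = 74$
$25840 + c{\left(197 \right)} = 25840 + 74 = 25914$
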